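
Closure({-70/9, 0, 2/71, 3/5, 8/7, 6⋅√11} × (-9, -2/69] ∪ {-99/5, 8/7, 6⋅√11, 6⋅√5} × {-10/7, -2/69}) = ({-99/5, 8/7, 6⋅√11, 6⋅√5} × {-10/7, -2/69}) ∪ ({-70/9, 0, 2/71, 3/5, 8/7, 6⋅√11} × [-9, -2/69])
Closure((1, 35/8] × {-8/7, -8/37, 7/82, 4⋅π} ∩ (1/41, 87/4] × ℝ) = [1, 35/8] × {-8/7, -8/37, 7/82, 4⋅π}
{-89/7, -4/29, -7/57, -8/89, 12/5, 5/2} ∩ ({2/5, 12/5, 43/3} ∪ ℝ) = {-89/7, -4/29, -7/57, -8/89, 12/5, 5/2}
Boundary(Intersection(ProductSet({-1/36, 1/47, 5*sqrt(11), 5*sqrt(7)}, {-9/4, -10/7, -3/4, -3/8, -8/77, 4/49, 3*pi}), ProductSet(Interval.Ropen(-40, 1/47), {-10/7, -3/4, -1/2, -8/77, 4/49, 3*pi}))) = ProductSet({-1/36}, {-10/7, -3/4, -8/77, 4/49, 3*pi})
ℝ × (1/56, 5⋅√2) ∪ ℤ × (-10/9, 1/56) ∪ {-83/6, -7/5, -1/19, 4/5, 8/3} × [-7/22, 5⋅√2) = (ℤ × (-10/9, 1/56)) ∪ (ℝ × (1/56, 5⋅√2)) ∪ ({-83/6, -7/5, -1/19, 4/5, 8/3} × [-7/22, 5⋅√2))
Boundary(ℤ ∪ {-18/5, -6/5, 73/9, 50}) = ℤ ∪ {-18/5, -6/5, 73/9}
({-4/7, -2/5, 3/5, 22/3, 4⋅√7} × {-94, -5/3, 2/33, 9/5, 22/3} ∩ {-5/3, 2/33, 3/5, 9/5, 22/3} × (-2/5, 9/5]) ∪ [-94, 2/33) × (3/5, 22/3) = ({3/5, 22/3} × {2/33, 9/5}) ∪ ([-94, 2/33) × (3/5, 22/3))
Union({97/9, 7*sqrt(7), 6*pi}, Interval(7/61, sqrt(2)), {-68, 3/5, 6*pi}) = Union({-68, 97/9, 7*sqrt(7), 6*pi}, Interval(7/61, sqrt(2)))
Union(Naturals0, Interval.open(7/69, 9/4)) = Union(Interval.open(7/69, 9/4), Naturals0)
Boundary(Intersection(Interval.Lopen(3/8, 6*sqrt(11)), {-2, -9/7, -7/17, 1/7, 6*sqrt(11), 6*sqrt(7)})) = {6*sqrt(11), 6*sqrt(7)}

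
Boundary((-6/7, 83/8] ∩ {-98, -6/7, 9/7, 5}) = {9/7, 5}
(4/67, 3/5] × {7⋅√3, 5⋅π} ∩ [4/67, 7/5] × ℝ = (4/67, 3/5] × {7⋅√3, 5⋅π}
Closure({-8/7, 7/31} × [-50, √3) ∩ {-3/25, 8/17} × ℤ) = ∅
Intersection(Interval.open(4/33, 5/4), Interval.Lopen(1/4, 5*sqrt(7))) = Interval.open(1/4, 5/4)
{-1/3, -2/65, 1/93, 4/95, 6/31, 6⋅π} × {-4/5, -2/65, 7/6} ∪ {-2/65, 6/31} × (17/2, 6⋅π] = ({-2/65, 6/31} × (17/2, 6⋅π]) ∪ ({-1/3, -2/65, 1/93, 4/95, 6/31, 6⋅π} × {-4/5, -2/65, 7/6})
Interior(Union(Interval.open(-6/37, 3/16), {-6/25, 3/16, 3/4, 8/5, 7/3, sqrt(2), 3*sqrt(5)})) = Interval.open(-6/37, 3/16)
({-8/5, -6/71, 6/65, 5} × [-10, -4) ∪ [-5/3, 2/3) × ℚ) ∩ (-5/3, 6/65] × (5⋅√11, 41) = (-5/3, 6/65] × (ℚ ∩ (5⋅√11, 41))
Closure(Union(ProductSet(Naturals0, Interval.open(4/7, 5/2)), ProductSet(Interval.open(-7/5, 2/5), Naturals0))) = Union(ProductSet(Interval(-7/5, 2/5), Naturals0), ProductSet(Naturals0, Interval(4/7, 5/2)))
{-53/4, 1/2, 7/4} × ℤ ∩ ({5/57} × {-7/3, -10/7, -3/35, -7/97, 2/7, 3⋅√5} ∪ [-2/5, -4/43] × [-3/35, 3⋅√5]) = ∅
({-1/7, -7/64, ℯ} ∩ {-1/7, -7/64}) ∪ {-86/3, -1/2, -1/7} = {-86/3, -1/2, -1/7, -7/64}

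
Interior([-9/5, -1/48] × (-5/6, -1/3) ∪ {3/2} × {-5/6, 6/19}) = (-9/5, -1/48) × (-5/6, -1/3)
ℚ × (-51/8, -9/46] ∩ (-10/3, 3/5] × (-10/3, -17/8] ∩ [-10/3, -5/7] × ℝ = (ℚ ∩ (-10/3, -5/7]) × (-10/3, -17/8]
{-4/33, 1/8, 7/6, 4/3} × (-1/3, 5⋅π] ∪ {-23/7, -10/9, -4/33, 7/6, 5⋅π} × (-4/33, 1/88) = ({-4/33, 1/8, 7/6, 4/3} × (-1/3, 5⋅π]) ∪ ({-23/7, -10/9, -4/33, 7/6, 5⋅π} × (-4/33, 1/88))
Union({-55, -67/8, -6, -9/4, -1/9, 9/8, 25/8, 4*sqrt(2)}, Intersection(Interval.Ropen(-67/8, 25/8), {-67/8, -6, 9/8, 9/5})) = {-55, -67/8, -6, -9/4, -1/9, 9/8, 9/5, 25/8, 4*sqrt(2)}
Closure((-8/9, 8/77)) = [-8/9, 8/77]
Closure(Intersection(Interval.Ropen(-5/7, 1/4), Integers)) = Range(0, 1, 1)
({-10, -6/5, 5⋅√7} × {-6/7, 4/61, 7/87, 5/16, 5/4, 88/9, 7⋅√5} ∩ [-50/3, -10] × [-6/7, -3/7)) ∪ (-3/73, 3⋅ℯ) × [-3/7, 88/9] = ({-10} × {-6/7}) ∪ ((-3/73, 3⋅ℯ) × [-3/7, 88/9])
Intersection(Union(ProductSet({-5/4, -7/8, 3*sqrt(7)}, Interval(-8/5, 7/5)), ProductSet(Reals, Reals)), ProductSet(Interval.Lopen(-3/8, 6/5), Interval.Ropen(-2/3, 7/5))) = ProductSet(Interval.Lopen(-3/8, 6/5), Interval.Ropen(-2/3, 7/5))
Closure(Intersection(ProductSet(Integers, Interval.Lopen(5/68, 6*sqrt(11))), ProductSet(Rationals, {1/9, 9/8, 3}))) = ProductSet(Integers, {1/9, 9/8, 3})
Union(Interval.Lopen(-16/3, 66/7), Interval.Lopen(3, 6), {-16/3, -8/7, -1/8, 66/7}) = Interval(-16/3, 66/7)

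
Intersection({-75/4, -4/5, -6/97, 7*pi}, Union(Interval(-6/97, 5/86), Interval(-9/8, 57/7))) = {-4/5, -6/97}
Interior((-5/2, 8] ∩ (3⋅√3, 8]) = (3⋅√3, 8)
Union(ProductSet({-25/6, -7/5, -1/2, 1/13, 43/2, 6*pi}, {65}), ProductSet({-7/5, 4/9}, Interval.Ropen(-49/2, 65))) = Union(ProductSet({-7/5, 4/9}, Interval.Ropen(-49/2, 65)), ProductSet({-25/6, -7/5, -1/2, 1/13, 43/2, 6*pi}, {65}))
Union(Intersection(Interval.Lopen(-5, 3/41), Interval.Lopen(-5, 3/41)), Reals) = Interval(-oo, oo)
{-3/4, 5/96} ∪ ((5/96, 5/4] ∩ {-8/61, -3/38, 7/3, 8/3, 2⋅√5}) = {-3/4, 5/96}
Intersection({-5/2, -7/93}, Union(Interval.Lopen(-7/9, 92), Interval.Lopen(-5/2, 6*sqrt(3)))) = {-7/93}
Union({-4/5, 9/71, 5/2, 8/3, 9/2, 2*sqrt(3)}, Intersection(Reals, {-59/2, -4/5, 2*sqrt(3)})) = {-59/2, -4/5, 9/71, 5/2, 8/3, 9/2, 2*sqrt(3)}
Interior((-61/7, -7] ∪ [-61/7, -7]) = (-61/7, -7)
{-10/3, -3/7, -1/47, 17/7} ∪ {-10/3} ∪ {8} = {-10/3, -3/7, -1/47, 17/7, 8}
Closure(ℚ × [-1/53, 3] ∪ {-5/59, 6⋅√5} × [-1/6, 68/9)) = (ℝ × [-1/53, 3]) ∪ ({-5/59, 6⋅√5} × [-1/6, 68/9])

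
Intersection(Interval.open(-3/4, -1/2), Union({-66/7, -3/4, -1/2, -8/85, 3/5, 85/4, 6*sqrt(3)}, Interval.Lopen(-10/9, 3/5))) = Interval.open(-3/4, -1/2)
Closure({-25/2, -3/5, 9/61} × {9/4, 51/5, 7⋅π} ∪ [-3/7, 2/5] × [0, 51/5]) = ({-25/2, -3/5, 9/61} × {9/4, 51/5, 7⋅π}) ∪ ([-3/7, 2/5] × [0, 51/5])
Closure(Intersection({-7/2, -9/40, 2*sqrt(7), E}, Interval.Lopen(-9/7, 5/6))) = {-9/40}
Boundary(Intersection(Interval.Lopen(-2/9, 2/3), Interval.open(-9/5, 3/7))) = {-2/9, 3/7}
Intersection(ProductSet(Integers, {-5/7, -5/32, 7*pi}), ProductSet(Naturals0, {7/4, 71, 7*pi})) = ProductSet(Naturals0, {7*pi})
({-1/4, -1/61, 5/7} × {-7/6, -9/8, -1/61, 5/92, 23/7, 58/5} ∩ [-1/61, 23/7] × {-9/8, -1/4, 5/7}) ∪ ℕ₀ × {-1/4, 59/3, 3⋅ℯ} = ({-1/61, 5/7} × {-9/8}) ∪ (ℕ₀ × {-1/4, 59/3, 3⋅ℯ})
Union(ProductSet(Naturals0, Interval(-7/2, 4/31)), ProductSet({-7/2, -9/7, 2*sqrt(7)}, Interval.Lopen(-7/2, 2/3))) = Union(ProductSet({-7/2, -9/7, 2*sqrt(7)}, Interval.Lopen(-7/2, 2/3)), ProductSet(Naturals0, Interval(-7/2, 4/31)))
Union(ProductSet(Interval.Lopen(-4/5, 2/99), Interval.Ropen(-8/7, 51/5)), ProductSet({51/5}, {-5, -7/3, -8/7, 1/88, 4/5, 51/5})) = Union(ProductSet({51/5}, {-5, -7/3, -8/7, 1/88, 4/5, 51/5}), ProductSet(Interval.Lopen(-4/5, 2/99), Interval.Ropen(-8/7, 51/5)))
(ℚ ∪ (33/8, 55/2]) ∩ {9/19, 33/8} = {9/19, 33/8}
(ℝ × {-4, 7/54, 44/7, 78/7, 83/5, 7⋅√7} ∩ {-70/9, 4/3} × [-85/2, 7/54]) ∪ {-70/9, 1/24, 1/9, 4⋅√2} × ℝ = ({-70/9, 4/3} × {-4, 7/54}) ∪ ({-70/9, 1/24, 1/9, 4⋅√2} × ℝ)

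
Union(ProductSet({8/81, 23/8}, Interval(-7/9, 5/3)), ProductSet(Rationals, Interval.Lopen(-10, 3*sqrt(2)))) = ProductSet(Rationals, Interval.Lopen(-10, 3*sqrt(2)))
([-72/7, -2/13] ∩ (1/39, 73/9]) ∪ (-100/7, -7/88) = (-100/7, -7/88)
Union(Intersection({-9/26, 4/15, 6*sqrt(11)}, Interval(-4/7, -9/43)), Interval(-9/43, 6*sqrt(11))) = Union({-9/26}, Interval(-9/43, 6*sqrt(11)))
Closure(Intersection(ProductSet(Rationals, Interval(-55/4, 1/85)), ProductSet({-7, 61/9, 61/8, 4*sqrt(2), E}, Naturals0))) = ProductSet({-7, 61/9, 61/8}, Range(0, 1, 1))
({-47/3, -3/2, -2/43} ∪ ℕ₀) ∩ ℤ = ℕ₀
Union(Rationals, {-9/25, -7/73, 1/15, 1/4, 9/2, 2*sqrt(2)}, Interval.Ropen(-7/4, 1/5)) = Union({2*sqrt(2)}, Interval(-7/4, 1/5), Rationals)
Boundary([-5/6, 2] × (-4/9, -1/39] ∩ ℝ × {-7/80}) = [-5/6, 2] × {-7/80}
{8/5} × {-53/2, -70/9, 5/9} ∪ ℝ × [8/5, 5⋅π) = ({8/5} × {-53/2, -70/9, 5/9}) ∪ (ℝ × [8/5, 5⋅π))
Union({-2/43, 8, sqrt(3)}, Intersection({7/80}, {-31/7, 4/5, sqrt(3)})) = {-2/43, 8, sqrt(3)}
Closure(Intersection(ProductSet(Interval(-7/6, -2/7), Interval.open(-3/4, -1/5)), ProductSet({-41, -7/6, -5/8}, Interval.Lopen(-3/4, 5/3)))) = ProductSet({-7/6, -5/8}, Interval(-3/4, -1/5))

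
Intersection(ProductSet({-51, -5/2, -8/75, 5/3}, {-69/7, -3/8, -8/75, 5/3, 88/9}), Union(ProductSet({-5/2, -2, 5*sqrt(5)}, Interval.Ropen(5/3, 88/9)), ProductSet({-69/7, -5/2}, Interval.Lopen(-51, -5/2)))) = ProductSet({-5/2}, {-69/7, 5/3})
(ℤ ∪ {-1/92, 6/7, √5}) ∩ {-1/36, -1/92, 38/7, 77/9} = {-1/92}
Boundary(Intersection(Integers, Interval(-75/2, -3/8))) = Range(-37, 0, 1)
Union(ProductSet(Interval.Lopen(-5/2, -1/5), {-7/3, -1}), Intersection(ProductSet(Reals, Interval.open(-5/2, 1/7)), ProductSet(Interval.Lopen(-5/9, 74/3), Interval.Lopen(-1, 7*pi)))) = Union(ProductSet(Interval.Lopen(-5/2, -1/5), {-7/3, -1}), ProductSet(Interval.Lopen(-5/9, 74/3), Interval.open(-1, 1/7)))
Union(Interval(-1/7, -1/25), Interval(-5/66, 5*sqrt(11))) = Interval(-1/7, 5*sqrt(11))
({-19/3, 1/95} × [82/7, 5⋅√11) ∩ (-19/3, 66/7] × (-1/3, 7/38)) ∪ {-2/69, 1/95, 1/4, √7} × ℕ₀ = {-2/69, 1/95, 1/4, √7} × ℕ₀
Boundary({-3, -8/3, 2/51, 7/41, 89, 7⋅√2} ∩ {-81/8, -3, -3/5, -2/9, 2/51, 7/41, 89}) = {-3, 2/51, 7/41, 89}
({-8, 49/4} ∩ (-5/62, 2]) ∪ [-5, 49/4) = [-5, 49/4)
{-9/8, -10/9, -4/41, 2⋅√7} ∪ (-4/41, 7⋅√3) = {-9/8, -10/9} ∪ [-4/41, 7⋅√3)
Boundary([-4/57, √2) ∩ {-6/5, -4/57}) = {-4/57}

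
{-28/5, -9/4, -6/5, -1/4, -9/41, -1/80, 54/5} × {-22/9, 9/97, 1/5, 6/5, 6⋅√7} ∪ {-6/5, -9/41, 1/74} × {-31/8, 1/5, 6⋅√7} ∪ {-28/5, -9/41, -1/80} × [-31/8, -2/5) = ({-28/5, -9/41, -1/80} × [-31/8, -2/5)) ∪ ({-6/5, -9/41, 1/74} × {-31/8, 1/5, 6⋅√7}) ∪ ({-28/5, -9/4, -6/5, -1/4, -9/41, -1/80, 54/5} × {-22/9, 9/97, 1/5, 6/5, 6⋅√7})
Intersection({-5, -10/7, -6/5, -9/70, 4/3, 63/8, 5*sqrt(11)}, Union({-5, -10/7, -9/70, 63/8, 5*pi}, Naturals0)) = {-5, -10/7, -9/70, 63/8}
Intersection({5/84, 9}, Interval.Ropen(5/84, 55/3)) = {5/84, 9}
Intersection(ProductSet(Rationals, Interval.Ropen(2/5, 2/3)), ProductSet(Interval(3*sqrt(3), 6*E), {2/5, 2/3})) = ProductSet(Intersection(Interval(3*sqrt(3), 6*E), Rationals), {2/5})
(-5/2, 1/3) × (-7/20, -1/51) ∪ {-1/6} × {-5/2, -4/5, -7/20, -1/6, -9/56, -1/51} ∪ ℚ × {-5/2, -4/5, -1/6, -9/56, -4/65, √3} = ({-1/6} × {-5/2, -4/5, -7/20, -1/6, -9/56, -1/51}) ∪ ((-5/2, 1/3) × (-7/20, -1/51)) ∪ (ℚ × {-5/2, -4/5, -1/6, -9/56, -4/65, √3})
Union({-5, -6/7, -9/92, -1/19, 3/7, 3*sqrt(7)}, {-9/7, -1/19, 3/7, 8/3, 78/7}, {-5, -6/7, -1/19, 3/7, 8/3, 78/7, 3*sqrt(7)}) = {-5, -9/7, -6/7, -9/92, -1/19, 3/7, 8/3, 78/7, 3*sqrt(7)}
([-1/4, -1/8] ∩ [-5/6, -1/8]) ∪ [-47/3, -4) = [-47/3, -4) ∪ [-1/4, -1/8]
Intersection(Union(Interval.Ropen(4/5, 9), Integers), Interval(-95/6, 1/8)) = Range(-15, 1, 1)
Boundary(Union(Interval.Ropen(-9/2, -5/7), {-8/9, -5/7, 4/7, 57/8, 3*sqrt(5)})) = {-9/2, -5/7, 4/7, 57/8, 3*sqrt(5)}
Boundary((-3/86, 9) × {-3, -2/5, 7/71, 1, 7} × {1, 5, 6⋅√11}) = [-3/86, 9] × {-3, -2/5, 7/71, 1, 7} × {1, 5, 6⋅√11}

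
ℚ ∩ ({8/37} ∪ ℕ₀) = ℕ₀ ∪ {8/37}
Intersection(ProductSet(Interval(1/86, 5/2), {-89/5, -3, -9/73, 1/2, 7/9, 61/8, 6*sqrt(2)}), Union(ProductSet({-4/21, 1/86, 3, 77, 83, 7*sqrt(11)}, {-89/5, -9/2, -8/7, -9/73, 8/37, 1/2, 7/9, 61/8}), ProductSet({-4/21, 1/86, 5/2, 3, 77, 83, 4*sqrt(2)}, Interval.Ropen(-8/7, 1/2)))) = Union(ProductSet({1/86}, {-89/5, -9/73, 1/2, 7/9, 61/8}), ProductSet({1/86, 5/2}, {-9/73}))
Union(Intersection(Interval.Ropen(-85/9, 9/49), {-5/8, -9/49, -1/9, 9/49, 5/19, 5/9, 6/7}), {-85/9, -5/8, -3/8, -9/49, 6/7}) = {-85/9, -5/8, -3/8, -9/49, -1/9, 6/7}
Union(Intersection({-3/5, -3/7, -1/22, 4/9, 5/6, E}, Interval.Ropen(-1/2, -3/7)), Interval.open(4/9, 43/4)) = Interval.open(4/9, 43/4)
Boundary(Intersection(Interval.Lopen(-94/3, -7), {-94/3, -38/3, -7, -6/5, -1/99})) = {-38/3, -7}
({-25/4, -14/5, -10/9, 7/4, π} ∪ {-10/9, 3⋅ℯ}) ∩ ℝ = {-25/4, -14/5, -10/9, 7/4, 3⋅ℯ, π}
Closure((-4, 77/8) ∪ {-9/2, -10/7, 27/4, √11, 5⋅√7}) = {-9/2, 5⋅√7} ∪ [-4, 77/8]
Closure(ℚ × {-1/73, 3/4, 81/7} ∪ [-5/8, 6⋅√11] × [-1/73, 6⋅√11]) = (ℝ × {-1/73}) ∪ ([-5/8, 6⋅√11] × [-1/73, 6⋅√11]) ∪ ((ℚ ∪ (-∞, -5/8] ∪ [6⋅√11, ∞)) × {-1/73, 3/4, 81/7})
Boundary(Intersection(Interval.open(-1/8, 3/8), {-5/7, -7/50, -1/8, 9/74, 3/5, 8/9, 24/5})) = {9/74}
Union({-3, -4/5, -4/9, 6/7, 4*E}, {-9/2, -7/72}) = {-9/2, -3, -4/5, -4/9, -7/72, 6/7, 4*E}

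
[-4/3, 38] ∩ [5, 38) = [5, 38)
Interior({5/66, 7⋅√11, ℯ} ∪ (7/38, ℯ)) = (7/38, ℯ)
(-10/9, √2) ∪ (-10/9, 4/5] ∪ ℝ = (-∞, ∞)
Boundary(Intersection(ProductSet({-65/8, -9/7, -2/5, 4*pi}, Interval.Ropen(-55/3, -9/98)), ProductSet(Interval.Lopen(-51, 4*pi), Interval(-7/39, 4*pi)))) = ProductSet({-65/8, -9/7, -2/5, 4*pi}, Interval(-7/39, -9/98))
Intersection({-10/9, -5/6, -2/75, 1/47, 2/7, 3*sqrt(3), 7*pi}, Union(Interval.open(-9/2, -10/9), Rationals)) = {-10/9, -5/6, -2/75, 1/47, 2/7}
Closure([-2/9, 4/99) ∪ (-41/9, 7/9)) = [-41/9, 7/9]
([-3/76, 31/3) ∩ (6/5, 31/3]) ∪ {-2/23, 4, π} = {-2/23} ∪ (6/5, 31/3)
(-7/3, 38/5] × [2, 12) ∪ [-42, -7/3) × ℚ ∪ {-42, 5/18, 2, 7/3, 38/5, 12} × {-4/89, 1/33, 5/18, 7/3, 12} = ([-42, -7/3) × ℚ) ∪ ((-7/3, 38/5] × [2, 12)) ∪ ({-42, 5/18, 2, 7/3, 38/5, 12} × {-4/89, 1/33, 5/18, 7/3, 12})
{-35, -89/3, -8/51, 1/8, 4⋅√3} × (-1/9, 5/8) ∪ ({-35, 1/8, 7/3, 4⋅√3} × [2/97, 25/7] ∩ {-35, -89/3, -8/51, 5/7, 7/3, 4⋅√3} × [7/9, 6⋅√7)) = ({-35, 7/3, 4⋅√3} × [7/9, 25/7]) ∪ ({-35, -89/3, -8/51, 1/8, 4⋅√3} × (-1/9, 5/8))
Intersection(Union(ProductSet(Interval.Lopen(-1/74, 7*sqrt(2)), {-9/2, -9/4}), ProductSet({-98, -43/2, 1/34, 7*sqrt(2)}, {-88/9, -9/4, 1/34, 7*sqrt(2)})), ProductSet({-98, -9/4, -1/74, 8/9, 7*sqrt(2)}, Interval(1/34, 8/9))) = ProductSet({-98, 7*sqrt(2)}, {1/34})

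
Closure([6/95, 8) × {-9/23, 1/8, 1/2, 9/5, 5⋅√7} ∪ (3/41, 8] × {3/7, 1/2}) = ([3/41, 8] × {3/7, 1/2}) ∪ ([6/95, 8] × {-9/23, 1/8, 1/2, 9/5, 5⋅√7})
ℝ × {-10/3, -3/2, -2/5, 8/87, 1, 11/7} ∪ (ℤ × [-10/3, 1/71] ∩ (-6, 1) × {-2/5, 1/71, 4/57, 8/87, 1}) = ({-5, -4, …, 0} × {-2/5, 1/71}) ∪ (ℝ × {-10/3, -3/2, -2/5, 8/87, 1, 11/7})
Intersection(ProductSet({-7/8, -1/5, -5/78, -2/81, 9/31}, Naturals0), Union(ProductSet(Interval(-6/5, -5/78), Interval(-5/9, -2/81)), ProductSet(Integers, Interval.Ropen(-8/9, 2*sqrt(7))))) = EmptySet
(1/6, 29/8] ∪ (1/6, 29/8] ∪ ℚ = ℚ ∪ [1/6, 29/8]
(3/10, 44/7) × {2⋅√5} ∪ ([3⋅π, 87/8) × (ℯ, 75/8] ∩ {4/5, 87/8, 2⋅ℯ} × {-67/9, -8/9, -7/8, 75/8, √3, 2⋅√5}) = (3/10, 44/7) × {2⋅√5}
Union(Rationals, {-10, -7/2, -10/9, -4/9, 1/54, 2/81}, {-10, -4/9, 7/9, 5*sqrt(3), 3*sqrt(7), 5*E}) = Union({5*sqrt(3), 3*sqrt(7), 5*E}, Rationals)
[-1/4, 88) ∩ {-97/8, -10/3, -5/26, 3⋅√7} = {-5/26, 3⋅√7}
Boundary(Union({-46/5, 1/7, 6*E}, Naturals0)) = Union({-46/5, 1/7, 6*E}, Naturals0)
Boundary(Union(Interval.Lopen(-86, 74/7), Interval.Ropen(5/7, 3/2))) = {-86, 74/7}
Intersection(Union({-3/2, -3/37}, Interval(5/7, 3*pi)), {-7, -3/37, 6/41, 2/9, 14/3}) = {-3/37, 14/3}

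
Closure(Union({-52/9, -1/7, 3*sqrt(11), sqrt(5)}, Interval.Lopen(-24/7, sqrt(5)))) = Union({-52/9, 3*sqrt(11)}, Interval(-24/7, sqrt(5)))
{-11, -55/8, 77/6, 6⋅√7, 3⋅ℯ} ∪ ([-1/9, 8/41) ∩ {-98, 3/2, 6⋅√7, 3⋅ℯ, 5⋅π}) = {-11, -55/8, 77/6, 6⋅√7, 3⋅ℯ}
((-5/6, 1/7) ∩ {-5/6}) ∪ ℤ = ℤ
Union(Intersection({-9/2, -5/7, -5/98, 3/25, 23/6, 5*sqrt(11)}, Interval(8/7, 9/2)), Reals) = Reals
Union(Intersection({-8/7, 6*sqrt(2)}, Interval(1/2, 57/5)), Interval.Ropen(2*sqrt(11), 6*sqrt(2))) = Interval(2*sqrt(11), 6*sqrt(2))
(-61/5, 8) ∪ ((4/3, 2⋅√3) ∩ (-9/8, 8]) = (-61/5, 8)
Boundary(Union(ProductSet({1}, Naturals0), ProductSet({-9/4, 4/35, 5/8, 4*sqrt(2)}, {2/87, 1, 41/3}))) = Union(ProductSet({1}, Naturals0), ProductSet({-9/4, 4/35, 5/8, 4*sqrt(2)}, {2/87, 1, 41/3}))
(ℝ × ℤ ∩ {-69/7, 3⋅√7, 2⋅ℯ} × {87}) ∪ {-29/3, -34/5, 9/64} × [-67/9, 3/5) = ({-29/3, -34/5, 9/64} × [-67/9, 3/5)) ∪ ({-69/7, 3⋅√7, 2⋅ℯ} × {87})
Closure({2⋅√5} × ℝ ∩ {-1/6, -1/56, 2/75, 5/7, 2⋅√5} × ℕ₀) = {2⋅√5} × ℕ₀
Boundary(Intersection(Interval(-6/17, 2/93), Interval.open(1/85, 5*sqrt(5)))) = {1/85, 2/93}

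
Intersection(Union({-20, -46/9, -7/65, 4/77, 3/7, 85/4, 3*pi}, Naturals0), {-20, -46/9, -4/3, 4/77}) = {-20, -46/9, 4/77}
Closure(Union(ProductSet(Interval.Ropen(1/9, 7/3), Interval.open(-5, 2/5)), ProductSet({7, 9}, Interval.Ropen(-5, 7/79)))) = Union(ProductSet({1/9, 7/3}, Interval(-5, 2/5)), ProductSet({7, 9}, Interval(-5, 7/79)), ProductSet(Interval(1/9, 7/3), {-5, 2/5}), ProductSet(Interval.Ropen(1/9, 7/3), Interval.open(-5, 2/5)))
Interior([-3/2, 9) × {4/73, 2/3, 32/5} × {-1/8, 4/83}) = ∅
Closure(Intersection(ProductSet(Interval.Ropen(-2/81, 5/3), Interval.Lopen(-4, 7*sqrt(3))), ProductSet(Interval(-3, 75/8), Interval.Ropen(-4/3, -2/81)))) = Union(ProductSet({-2/81, 5/3}, Interval(-4/3, -2/81)), ProductSet(Interval(-2/81, 5/3), {-4/3, -2/81}), ProductSet(Interval.Ropen(-2/81, 5/3), Interval.Ropen(-4/3, -2/81)))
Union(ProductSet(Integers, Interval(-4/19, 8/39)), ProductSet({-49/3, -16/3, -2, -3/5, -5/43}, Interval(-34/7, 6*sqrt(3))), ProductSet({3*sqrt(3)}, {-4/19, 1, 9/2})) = Union(ProductSet({3*sqrt(3)}, {-4/19, 1, 9/2}), ProductSet({-49/3, -16/3, -2, -3/5, -5/43}, Interval(-34/7, 6*sqrt(3))), ProductSet(Integers, Interval(-4/19, 8/39)))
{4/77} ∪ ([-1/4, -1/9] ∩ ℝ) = [-1/4, -1/9] ∪ {4/77}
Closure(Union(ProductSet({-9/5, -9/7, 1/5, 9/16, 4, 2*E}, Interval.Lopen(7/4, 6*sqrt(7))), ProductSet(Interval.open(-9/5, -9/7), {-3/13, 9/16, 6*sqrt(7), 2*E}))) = Union(ProductSet({-9/5, -9/7, 1/5, 9/16, 4, 2*E}, Interval(7/4, 6*sqrt(7))), ProductSet(Interval(-9/5, -9/7), {-3/13, 9/16, 6*sqrt(7), 2*E}))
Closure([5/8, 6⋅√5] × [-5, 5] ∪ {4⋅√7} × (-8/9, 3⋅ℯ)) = ({4⋅√7} × (-8/9, 3⋅ℯ]) ∪ ([5/8, 6⋅√5] × [-5, 5])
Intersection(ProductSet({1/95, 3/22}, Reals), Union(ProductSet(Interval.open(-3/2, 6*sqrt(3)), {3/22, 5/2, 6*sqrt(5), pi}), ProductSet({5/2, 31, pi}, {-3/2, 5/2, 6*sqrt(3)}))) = ProductSet({1/95, 3/22}, {3/22, 5/2, 6*sqrt(5), pi})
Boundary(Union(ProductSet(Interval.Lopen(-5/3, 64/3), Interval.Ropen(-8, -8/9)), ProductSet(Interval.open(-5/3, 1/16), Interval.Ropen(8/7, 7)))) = Union(ProductSet({-5/3, 1/16}, Interval(8/7, 7)), ProductSet({-5/3, 64/3}, Interval(-8, -8/9)), ProductSet(Interval(-5/3, 1/16), {8/7, 7}), ProductSet(Interval(-5/3, 64/3), {-8, -8/9}))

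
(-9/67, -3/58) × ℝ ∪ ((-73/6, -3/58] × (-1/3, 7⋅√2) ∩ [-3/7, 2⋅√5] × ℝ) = ((-9/67, -3/58) × ℝ) ∪ ([-3/7, -3/58] × (-1/3, 7⋅√2))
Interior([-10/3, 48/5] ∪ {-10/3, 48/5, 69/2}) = (-10/3, 48/5)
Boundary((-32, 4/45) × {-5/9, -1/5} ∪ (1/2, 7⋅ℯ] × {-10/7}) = ([-32, 4/45] × {-5/9, -1/5}) ∪ ([1/2, 7⋅ℯ] × {-10/7})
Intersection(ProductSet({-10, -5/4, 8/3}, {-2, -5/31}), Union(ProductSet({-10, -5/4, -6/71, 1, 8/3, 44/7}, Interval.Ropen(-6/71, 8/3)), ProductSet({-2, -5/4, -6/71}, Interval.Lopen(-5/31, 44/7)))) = EmptySet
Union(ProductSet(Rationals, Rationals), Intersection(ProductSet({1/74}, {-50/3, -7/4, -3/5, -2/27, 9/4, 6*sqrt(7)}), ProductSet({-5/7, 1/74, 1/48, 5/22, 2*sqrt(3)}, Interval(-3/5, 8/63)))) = ProductSet(Rationals, Rationals)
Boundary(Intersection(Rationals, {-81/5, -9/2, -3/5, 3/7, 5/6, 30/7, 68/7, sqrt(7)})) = {-81/5, -9/2, -3/5, 3/7, 5/6, 30/7, 68/7}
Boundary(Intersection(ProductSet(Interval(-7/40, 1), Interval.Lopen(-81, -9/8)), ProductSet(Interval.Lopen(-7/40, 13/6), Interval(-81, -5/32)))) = Union(ProductSet({-7/40, 1}, Interval(-81, -9/8)), ProductSet(Interval(-7/40, 1), {-81, -9/8}))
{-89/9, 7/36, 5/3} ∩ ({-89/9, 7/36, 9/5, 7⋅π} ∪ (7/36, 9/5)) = {-89/9, 7/36, 5/3}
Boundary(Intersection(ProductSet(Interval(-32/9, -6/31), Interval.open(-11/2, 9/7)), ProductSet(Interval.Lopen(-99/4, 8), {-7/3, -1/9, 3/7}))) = ProductSet(Interval(-32/9, -6/31), {-7/3, -1/9, 3/7})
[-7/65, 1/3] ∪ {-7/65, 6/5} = [-7/65, 1/3] ∪ {6/5}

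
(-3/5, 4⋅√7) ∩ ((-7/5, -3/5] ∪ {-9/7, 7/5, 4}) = {7/5, 4}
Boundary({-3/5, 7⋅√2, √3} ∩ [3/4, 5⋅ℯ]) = {7⋅√2, √3}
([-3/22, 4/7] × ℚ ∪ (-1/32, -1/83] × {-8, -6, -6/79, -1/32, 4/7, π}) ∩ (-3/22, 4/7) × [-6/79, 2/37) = (-3/22, 4/7) × (ℚ ∩ [-6/79, 2/37))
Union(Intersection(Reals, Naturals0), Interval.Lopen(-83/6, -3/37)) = Union(Interval.Lopen(-83/6, -3/37), Naturals0)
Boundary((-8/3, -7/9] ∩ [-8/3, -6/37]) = {-8/3, -7/9}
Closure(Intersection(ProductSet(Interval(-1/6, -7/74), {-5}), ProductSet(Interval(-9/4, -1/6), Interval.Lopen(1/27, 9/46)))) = EmptySet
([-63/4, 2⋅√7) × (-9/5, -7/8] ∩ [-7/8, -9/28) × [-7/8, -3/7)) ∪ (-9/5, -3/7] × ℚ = ((-9/5, -3/7] × ℚ) ∪ ([-7/8, -9/28) × {-7/8})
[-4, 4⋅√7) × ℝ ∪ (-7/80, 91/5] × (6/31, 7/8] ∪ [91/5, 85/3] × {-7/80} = ([91/5, 85/3] × {-7/80}) ∪ ([-4, 4⋅√7) × ℝ) ∪ ((-7/80, 91/5] × (6/31, 7/8])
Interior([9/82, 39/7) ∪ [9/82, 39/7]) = (9/82, 39/7)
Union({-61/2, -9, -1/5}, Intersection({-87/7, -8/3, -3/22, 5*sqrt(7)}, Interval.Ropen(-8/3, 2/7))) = {-61/2, -9, -8/3, -1/5, -3/22}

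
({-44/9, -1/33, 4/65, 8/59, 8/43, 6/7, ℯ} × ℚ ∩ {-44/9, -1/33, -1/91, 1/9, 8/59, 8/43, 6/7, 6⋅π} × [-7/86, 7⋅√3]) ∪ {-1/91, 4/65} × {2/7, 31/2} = ({-1/91, 4/65} × {2/7, 31/2}) ∪ ({-44/9, -1/33, 8/59, 8/43, 6/7} × (ℚ ∩ [-7/86, 7⋅√3]))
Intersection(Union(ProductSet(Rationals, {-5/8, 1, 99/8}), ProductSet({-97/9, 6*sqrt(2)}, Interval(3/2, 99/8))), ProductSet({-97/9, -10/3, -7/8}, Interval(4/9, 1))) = ProductSet({-97/9, -10/3, -7/8}, {1})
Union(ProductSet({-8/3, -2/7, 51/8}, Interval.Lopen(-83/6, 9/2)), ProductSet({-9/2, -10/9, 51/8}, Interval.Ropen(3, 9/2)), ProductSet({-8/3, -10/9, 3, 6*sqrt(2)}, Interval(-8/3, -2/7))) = Union(ProductSet({-9/2, -10/9, 51/8}, Interval.Ropen(3, 9/2)), ProductSet({-8/3, -2/7, 51/8}, Interval.Lopen(-83/6, 9/2)), ProductSet({-8/3, -10/9, 3, 6*sqrt(2)}, Interval(-8/3, -2/7)))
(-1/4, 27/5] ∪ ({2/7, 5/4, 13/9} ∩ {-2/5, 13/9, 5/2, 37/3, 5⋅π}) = (-1/4, 27/5]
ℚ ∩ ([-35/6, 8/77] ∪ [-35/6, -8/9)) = ℚ ∩ [-35/6, 8/77]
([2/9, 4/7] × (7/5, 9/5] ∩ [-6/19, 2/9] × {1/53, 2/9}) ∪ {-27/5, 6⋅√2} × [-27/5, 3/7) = {-27/5, 6⋅√2} × [-27/5, 3/7)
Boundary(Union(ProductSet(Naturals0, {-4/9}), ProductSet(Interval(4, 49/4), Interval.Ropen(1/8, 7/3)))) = Union(ProductSet({4, 49/4}, Interval(1/8, 7/3)), ProductSet(Interval(4, 49/4), {1/8, 7/3}), ProductSet(Union(Complement(Naturals0, Interval.open(4, 49/4)), Naturals0), {-4/9}))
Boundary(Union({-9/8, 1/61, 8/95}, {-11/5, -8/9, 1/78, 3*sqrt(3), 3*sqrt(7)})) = {-11/5, -9/8, -8/9, 1/78, 1/61, 8/95, 3*sqrt(3), 3*sqrt(7)}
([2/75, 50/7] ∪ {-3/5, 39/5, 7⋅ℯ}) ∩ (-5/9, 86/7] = [2/75, 50/7] ∪ {39/5}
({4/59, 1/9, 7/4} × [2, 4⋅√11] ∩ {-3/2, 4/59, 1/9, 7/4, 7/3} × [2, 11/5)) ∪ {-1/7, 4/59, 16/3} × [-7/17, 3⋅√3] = ({4/59, 1/9, 7/4} × [2, 11/5)) ∪ ({-1/7, 4/59, 16/3} × [-7/17, 3⋅√3])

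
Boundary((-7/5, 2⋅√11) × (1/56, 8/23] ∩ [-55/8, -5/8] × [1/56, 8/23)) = ({-7/5, -5/8} × [1/56, 8/23]) ∪ ([-7/5, -5/8] × {1/56, 8/23})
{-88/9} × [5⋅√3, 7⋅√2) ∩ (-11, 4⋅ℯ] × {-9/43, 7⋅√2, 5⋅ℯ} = ∅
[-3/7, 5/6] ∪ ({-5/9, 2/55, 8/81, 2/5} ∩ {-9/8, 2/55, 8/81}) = [-3/7, 5/6]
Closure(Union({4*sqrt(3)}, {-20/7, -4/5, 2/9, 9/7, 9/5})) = {-20/7, -4/5, 2/9, 9/7, 9/5, 4*sqrt(3)}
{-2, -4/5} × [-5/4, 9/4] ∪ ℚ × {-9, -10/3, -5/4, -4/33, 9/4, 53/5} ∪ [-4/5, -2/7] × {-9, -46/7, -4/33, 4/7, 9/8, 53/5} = ({-2, -4/5} × [-5/4, 9/4]) ∪ (ℚ × {-9, -10/3, -5/4, -4/33, 9/4, 53/5}) ∪ ([-4/5, -2/7] × {-9, -46/7, -4/33, 4/7, 9/8, 53/5})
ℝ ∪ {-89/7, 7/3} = ℝ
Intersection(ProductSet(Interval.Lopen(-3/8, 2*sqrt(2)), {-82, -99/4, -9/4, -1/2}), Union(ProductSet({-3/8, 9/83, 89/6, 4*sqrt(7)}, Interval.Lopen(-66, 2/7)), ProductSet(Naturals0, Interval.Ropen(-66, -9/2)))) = Union(ProductSet({9/83}, {-99/4, -9/4, -1/2}), ProductSet(Range(0, 3, 1), {-99/4}))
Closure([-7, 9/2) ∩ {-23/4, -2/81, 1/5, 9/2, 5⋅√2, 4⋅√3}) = {-23/4, -2/81, 1/5}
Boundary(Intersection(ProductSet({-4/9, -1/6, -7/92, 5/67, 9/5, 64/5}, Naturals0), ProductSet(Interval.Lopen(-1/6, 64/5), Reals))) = ProductSet({-7/92, 5/67, 9/5, 64/5}, Naturals0)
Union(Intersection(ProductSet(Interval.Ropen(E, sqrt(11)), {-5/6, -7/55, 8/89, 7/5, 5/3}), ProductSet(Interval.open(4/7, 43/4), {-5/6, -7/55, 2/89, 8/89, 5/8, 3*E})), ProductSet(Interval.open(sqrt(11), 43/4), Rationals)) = Union(ProductSet(Interval.open(sqrt(11), 43/4), Rationals), ProductSet(Interval.Ropen(E, sqrt(11)), {-5/6, -7/55, 8/89}))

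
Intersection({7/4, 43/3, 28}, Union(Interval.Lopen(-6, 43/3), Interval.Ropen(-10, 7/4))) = {7/4, 43/3}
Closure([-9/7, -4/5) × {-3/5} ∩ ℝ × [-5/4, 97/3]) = [-9/7, -4/5] × {-3/5}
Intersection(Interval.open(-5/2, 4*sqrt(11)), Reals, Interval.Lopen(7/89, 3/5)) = Interval.Lopen(7/89, 3/5)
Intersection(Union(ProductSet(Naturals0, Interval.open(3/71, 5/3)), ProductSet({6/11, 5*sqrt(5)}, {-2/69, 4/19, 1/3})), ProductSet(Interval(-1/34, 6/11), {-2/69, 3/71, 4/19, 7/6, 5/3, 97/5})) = Union(ProductSet({6/11}, {-2/69, 4/19}), ProductSet(Range(0, 1, 1), {4/19, 7/6}))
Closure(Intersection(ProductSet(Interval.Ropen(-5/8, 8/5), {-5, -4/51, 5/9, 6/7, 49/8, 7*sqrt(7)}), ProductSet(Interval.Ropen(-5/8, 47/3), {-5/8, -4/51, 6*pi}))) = ProductSet(Interval(-5/8, 8/5), {-4/51})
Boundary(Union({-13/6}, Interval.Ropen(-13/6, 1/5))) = {-13/6, 1/5}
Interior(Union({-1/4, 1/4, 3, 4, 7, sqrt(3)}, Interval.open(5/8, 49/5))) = Interval.open(5/8, 49/5)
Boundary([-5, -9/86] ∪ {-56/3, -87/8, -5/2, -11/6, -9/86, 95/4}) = {-56/3, -87/8, -5, -9/86, 95/4}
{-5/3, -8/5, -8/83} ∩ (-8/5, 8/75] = {-8/83}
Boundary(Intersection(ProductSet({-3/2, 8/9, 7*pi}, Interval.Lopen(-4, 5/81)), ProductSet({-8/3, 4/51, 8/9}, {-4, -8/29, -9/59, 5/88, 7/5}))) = ProductSet({8/9}, {-8/29, -9/59, 5/88})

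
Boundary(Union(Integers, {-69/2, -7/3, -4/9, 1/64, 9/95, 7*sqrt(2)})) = Union({-69/2, -7/3, -4/9, 1/64, 9/95, 7*sqrt(2)}, Integers)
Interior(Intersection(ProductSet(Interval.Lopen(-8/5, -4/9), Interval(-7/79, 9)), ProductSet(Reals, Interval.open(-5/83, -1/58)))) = ProductSet(Interval.open(-8/5, -4/9), Interval.open(-5/83, -1/58))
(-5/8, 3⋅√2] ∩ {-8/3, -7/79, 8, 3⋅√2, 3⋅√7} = {-7/79, 3⋅√2}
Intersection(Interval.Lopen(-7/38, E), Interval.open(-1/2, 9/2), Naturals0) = Range(0, 3, 1)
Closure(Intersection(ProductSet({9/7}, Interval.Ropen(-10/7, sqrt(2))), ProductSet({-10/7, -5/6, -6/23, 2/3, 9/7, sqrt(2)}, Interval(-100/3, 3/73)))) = ProductSet({9/7}, Interval(-10/7, 3/73))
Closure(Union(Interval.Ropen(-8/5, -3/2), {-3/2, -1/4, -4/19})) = Union({-1/4, -4/19}, Interval(-8/5, -3/2))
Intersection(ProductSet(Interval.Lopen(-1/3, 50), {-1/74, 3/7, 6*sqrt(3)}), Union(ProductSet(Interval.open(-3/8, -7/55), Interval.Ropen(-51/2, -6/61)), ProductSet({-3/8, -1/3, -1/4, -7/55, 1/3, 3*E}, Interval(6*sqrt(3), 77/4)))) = ProductSet({-1/4, -7/55, 1/3, 3*E}, {6*sqrt(3)})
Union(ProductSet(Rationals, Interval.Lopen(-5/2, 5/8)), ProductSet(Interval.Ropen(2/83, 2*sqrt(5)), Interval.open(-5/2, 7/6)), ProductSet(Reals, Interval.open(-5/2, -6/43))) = Union(ProductSet(Interval.Ropen(2/83, 2*sqrt(5)), Interval.open(-5/2, 7/6)), ProductSet(Rationals, Interval.Lopen(-5/2, 5/8)), ProductSet(Reals, Interval.open(-5/2, -6/43)))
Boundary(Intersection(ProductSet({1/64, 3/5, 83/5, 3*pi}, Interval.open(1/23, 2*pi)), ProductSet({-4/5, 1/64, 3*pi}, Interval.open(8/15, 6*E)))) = ProductSet({1/64, 3*pi}, Interval(8/15, 2*pi))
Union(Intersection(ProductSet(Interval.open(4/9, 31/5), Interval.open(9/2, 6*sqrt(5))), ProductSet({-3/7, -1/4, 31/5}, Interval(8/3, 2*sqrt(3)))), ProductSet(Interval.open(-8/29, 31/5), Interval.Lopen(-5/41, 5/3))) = ProductSet(Interval.open(-8/29, 31/5), Interval.Lopen(-5/41, 5/3))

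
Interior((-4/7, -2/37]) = (-4/7, -2/37)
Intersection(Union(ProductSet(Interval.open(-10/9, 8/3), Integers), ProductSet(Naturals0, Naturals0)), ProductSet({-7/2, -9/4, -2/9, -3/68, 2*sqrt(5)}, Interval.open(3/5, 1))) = EmptySet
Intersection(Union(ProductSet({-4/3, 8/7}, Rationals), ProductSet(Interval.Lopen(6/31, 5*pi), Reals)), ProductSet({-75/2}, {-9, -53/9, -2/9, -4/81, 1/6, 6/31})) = EmptySet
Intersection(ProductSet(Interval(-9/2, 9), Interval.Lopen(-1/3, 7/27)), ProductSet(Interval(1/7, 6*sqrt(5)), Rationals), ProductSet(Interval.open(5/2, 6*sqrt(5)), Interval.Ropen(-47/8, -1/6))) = ProductSet(Interval.Lopen(5/2, 9), Intersection(Interval.open(-1/3, -1/6), Rationals))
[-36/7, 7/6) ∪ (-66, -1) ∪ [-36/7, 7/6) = (-66, 7/6)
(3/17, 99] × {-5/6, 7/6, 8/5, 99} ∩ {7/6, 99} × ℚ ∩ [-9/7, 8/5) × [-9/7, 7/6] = {7/6} × {-5/6, 7/6}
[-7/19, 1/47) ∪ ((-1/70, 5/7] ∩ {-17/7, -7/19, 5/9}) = [-7/19, 1/47) ∪ {5/9}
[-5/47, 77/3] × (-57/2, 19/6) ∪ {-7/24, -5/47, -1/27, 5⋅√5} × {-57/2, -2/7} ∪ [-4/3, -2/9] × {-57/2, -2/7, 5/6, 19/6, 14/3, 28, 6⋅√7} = ([-5/47, 77/3] × (-57/2, 19/6)) ∪ ({-7/24, -5/47, -1/27, 5⋅√5} × {-57/2, -2/7}) ∪ ([-4/3, -2/9] × {-57/2, -2/7, 5/6, 19/6, 14/3, 28, 6⋅√7})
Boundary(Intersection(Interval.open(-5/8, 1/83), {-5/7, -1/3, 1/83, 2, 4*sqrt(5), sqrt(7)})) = {-1/3}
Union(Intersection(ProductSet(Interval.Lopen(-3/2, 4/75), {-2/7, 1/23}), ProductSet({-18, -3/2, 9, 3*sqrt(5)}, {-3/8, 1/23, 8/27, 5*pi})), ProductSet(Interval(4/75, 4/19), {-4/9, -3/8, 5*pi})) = ProductSet(Interval(4/75, 4/19), {-4/9, -3/8, 5*pi})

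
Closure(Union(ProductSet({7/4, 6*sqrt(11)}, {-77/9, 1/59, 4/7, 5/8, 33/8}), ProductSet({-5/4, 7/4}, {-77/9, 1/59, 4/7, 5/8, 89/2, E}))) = Union(ProductSet({-5/4, 7/4}, {-77/9, 1/59, 4/7, 5/8, 89/2, E}), ProductSet({7/4, 6*sqrt(11)}, {-77/9, 1/59, 4/7, 5/8, 33/8}))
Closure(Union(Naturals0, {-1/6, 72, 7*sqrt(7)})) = Union({-1/6, 7*sqrt(7)}, Naturals0)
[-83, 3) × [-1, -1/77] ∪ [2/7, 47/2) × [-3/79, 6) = ([-83, 3) × [-1, -1/77]) ∪ ([2/7, 47/2) × [-3/79, 6))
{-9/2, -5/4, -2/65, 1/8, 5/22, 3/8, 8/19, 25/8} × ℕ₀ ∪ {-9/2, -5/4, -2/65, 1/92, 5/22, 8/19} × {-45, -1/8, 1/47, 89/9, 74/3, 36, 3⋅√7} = ({-9/2, -5/4, -2/65, 1/8, 5/22, 3/8, 8/19, 25/8} × ℕ₀) ∪ ({-9/2, -5/4, -2/65, 1/92, 5/22, 8/19} × {-45, -1/8, 1/47, 89/9, 74/3, 36, 3⋅√7})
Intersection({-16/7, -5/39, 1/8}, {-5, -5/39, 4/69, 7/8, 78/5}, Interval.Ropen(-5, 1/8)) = {-5/39}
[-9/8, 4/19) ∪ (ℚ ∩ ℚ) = ℚ ∪ [-9/8, 4/19]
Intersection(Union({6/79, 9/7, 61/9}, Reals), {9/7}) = {9/7}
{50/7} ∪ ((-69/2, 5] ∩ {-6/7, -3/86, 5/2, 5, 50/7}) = {-6/7, -3/86, 5/2, 5, 50/7}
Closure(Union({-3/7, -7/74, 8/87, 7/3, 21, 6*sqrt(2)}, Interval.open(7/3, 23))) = Union({-3/7, -7/74, 8/87}, Interval(7/3, 23))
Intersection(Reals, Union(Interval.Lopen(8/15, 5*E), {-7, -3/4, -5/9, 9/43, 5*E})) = Union({-7, -3/4, -5/9, 9/43}, Interval.Lopen(8/15, 5*E))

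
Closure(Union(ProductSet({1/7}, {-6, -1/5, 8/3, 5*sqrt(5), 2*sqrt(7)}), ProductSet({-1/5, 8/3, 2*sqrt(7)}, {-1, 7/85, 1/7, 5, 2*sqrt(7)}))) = Union(ProductSet({1/7}, {-6, -1/5, 8/3, 5*sqrt(5), 2*sqrt(7)}), ProductSet({-1/5, 8/3, 2*sqrt(7)}, {-1, 7/85, 1/7, 5, 2*sqrt(7)}))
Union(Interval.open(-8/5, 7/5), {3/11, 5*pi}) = Union({5*pi}, Interval.open(-8/5, 7/5))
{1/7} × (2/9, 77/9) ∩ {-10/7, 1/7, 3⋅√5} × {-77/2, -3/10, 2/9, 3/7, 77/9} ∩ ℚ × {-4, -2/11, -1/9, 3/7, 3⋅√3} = {1/7} × {3/7}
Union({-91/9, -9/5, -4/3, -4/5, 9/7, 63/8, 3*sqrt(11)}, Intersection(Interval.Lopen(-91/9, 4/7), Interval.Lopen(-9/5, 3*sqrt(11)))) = Union({-91/9, 9/7, 63/8, 3*sqrt(11)}, Interval(-9/5, 4/7))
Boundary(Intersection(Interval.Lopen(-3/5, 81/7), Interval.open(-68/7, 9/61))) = {-3/5, 9/61}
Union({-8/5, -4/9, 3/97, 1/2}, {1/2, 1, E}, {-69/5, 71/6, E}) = {-69/5, -8/5, -4/9, 3/97, 1/2, 1, 71/6, E}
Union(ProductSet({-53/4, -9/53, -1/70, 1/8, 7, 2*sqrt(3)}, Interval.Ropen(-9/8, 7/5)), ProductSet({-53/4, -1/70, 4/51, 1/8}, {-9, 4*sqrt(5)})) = Union(ProductSet({-53/4, -1/70, 4/51, 1/8}, {-9, 4*sqrt(5)}), ProductSet({-53/4, -9/53, -1/70, 1/8, 7, 2*sqrt(3)}, Interval.Ropen(-9/8, 7/5)))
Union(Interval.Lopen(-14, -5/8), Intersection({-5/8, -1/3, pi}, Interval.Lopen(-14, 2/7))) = Union({-1/3}, Interval.Lopen(-14, -5/8))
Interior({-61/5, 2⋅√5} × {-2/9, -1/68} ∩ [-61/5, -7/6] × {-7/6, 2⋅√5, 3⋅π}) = ∅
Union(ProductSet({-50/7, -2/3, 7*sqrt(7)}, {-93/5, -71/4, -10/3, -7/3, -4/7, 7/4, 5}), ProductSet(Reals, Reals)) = ProductSet(Reals, Reals)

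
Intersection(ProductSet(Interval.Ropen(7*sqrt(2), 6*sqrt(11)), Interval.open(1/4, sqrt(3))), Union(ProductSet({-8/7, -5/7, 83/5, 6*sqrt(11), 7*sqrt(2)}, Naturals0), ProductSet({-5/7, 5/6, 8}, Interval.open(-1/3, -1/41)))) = ProductSet({83/5, 7*sqrt(2)}, Range(1, 2, 1))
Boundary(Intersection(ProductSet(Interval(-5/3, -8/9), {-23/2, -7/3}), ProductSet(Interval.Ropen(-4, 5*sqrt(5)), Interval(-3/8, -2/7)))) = EmptySet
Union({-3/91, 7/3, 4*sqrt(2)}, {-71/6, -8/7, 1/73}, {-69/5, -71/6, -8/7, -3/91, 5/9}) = {-69/5, -71/6, -8/7, -3/91, 1/73, 5/9, 7/3, 4*sqrt(2)}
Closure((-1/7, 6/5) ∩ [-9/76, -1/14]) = [-9/76, -1/14]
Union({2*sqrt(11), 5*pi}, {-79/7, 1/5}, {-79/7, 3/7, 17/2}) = {-79/7, 1/5, 3/7, 17/2, 2*sqrt(11), 5*pi}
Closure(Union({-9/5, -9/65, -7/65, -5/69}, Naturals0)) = Union({-9/5, -9/65, -7/65, -5/69}, Naturals0)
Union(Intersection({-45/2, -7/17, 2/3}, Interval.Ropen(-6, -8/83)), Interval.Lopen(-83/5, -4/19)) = Interval.Lopen(-83/5, -4/19)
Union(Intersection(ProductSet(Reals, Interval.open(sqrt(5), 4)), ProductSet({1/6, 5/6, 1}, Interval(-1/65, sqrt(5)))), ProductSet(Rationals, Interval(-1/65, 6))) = ProductSet(Rationals, Interval(-1/65, 6))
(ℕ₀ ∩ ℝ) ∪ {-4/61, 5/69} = {-4/61, 5/69} ∪ ℕ₀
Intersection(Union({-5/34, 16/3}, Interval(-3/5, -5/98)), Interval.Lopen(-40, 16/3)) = Union({16/3}, Interval(-3/5, -5/98))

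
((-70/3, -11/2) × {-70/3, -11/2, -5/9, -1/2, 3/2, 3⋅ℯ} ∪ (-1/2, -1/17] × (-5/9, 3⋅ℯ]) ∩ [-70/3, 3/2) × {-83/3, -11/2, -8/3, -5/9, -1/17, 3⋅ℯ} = ((-1/2, -1/17] × {-1/17, 3⋅ℯ}) ∪ ((-70/3, -11/2) × {-11/2, -5/9, 3⋅ℯ})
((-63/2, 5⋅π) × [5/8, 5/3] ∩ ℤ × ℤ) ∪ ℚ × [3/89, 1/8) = (ℚ × [3/89, 1/8)) ∪ ({-31, -30, …, 15} × {1})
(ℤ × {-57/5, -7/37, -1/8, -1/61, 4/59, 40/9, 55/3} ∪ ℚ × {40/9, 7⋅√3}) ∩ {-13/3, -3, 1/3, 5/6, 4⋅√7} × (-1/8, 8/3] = {-3} × {-1/61, 4/59}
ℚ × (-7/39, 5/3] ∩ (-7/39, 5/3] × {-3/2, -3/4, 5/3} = (ℚ ∩ (-7/39, 5/3]) × {5/3}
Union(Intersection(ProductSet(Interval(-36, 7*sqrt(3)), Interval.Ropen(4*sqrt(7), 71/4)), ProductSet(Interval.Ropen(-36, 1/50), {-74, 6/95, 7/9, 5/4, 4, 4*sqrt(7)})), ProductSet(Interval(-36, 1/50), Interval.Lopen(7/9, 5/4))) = Union(ProductSet(Interval(-36, 1/50), Interval.Lopen(7/9, 5/4)), ProductSet(Interval.Ropen(-36, 1/50), {4*sqrt(7)}))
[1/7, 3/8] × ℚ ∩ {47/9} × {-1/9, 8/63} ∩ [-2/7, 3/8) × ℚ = ∅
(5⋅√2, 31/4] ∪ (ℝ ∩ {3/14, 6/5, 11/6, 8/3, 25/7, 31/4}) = {3/14, 6/5, 11/6, 8/3, 25/7} ∪ (5⋅√2, 31/4]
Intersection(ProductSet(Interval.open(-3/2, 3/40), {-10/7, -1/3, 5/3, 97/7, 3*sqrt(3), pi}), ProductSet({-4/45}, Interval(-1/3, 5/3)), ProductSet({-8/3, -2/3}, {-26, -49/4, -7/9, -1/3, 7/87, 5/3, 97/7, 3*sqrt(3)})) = EmptySet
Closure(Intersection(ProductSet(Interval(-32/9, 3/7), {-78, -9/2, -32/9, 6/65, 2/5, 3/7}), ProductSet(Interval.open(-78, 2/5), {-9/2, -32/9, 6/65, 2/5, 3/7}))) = ProductSet(Interval(-32/9, 2/5), {-9/2, -32/9, 6/65, 2/5, 3/7})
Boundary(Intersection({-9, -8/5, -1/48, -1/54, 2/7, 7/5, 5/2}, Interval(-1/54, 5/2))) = {-1/54, 2/7, 7/5, 5/2}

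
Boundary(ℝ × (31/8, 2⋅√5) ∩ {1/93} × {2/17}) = ∅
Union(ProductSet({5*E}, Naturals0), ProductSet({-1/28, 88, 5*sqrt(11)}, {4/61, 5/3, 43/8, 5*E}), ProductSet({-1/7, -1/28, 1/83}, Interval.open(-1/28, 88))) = Union(ProductSet({5*E}, Naturals0), ProductSet({-1/7, -1/28, 1/83}, Interval.open(-1/28, 88)), ProductSet({-1/28, 88, 5*sqrt(11)}, {4/61, 5/3, 43/8, 5*E}))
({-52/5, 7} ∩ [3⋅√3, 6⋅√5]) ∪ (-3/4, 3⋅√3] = (-3/4, 3⋅√3] ∪ {7}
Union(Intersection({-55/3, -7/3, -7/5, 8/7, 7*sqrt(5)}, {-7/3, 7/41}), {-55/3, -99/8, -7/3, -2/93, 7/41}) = {-55/3, -99/8, -7/3, -2/93, 7/41}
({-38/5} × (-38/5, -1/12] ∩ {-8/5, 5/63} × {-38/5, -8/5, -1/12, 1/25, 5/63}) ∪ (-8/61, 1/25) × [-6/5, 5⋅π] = (-8/61, 1/25) × [-6/5, 5⋅π]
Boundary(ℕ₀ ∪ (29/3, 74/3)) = {29/3, 74/3} ∪ (ℕ₀ \ (29/3, 74/3))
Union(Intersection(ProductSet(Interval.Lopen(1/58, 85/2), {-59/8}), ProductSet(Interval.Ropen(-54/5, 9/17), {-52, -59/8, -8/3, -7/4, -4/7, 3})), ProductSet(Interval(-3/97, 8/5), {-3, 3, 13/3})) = Union(ProductSet(Interval(-3/97, 8/5), {-3, 3, 13/3}), ProductSet(Interval.open(1/58, 9/17), {-59/8}))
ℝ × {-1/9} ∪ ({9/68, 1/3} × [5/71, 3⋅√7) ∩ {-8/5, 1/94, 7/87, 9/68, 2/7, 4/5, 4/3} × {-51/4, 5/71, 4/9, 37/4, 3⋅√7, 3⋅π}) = (ℝ × {-1/9}) ∪ ({9/68} × {5/71, 4/9})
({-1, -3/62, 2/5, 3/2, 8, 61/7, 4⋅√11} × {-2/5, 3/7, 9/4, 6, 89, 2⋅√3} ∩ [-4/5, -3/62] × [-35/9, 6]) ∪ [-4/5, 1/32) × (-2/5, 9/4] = ([-4/5, 1/32) × (-2/5, 9/4]) ∪ ({-3/62} × {-2/5, 3/7, 9/4, 6, 2⋅√3})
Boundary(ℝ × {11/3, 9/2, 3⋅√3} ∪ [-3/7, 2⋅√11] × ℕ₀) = (ℝ × {11/3, 9/2, 3⋅√3}) ∪ ([-3/7, 2⋅√11] × ℕ₀)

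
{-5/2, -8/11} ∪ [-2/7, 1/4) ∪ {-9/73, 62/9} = {-5/2, -8/11, 62/9} ∪ [-2/7, 1/4)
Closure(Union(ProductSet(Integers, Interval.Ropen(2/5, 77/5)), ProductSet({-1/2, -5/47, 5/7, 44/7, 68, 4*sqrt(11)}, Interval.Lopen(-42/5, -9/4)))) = Union(ProductSet({-1/2, -5/47, 5/7, 44/7, 68, 4*sqrt(11)}, Interval(-42/5, -9/4)), ProductSet(Integers, Interval(2/5, 77/5)))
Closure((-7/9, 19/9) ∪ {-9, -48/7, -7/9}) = {-9, -48/7} ∪ [-7/9, 19/9]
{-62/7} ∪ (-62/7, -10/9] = [-62/7, -10/9]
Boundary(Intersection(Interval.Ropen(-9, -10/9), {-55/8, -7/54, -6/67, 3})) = {-55/8}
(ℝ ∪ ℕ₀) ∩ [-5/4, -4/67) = [-5/4, -4/67)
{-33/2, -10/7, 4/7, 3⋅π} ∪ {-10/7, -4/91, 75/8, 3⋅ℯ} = {-33/2, -10/7, -4/91, 4/7, 75/8, 3⋅ℯ, 3⋅π}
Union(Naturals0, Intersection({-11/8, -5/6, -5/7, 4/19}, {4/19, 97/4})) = Union({4/19}, Naturals0)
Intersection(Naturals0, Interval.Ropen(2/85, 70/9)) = Range(1, 8, 1)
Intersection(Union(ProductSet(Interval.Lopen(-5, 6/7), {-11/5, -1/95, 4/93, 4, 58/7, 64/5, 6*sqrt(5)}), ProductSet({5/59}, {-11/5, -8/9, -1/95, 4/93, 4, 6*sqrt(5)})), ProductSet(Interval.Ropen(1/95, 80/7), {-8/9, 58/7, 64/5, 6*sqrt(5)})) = Union(ProductSet({5/59}, {-8/9, 6*sqrt(5)}), ProductSet(Interval(1/95, 6/7), {58/7, 64/5, 6*sqrt(5)}))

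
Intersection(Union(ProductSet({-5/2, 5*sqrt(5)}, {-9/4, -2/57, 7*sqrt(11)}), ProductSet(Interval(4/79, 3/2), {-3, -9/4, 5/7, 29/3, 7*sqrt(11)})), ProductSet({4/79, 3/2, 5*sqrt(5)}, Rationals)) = Union(ProductSet({5*sqrt(5)}, {-9/4, -2/57}), ProductSet({4/79, 3/2}, {-3, -9/4, 5/7, 29/3}))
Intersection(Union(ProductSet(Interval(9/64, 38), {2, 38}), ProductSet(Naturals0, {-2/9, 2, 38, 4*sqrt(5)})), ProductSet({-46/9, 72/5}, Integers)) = ProductSet({72/5}, {2, 38})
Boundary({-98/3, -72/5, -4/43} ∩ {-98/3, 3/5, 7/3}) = {-98/3}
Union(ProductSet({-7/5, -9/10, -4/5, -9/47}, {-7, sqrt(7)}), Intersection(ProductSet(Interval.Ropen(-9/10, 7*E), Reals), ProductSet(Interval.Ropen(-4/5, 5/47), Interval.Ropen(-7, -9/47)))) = Union(ProductSet({-7/5, -9/10, -4/5, -9/47}, {-7, sqrt(7)}), ProductSet(Interval.Ropen(-4/5, 5/47), Interval.Ropen(-7, -9/47)))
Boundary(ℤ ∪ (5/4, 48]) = {5/4} ∪ (ℤ \ (5/4, 48))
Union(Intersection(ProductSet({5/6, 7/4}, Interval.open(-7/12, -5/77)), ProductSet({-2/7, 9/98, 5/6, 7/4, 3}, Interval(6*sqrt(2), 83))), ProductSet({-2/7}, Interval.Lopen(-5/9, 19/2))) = ProductSet({-2/7}, Interval.Lopen(-5/9, 19/2))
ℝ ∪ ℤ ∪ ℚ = ℝ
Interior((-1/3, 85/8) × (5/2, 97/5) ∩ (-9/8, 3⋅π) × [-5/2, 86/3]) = (-1/3, 3⋅π) × (5/2, 97/5)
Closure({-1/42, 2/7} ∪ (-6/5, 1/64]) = [-6/5, 1/64] ∪ {2/7}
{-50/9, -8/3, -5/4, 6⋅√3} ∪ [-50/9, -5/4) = [-50/9, -5/4] ∪ {6⋅√3}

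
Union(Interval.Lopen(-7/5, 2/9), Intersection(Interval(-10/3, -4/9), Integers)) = Union(Interval.Lopen(-7/5, 2/9), Range(-3, 0, 1))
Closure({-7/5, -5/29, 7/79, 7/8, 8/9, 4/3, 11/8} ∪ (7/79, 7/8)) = {-7/5, -5/29, 8/9, 4/3, 11/8} ∪ [7/79, 7/8]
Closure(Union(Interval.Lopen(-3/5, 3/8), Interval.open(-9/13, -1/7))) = Interval(-9/13, 3/8)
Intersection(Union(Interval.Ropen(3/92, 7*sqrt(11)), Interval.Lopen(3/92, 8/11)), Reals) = Interval.Ropen(3/92, 7*sqrt(11))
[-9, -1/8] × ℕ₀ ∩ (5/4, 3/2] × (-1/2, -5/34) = ∅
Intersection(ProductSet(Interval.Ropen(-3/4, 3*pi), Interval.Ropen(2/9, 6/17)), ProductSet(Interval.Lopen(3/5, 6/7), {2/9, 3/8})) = ProductSet(Interval.Lopen(3/5, 6/7), {2/9})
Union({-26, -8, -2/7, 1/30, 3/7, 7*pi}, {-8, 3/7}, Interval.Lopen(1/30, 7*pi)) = Union({-26, -8, -2/7}, Interval(1/30, 7*pi))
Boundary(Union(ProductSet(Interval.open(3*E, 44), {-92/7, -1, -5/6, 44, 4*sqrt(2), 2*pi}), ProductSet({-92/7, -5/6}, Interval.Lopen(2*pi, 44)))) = Union(ProductSet({-92/7, -5/6}, Interval(2*pi, 44)), ProductSet(Interval(3*E, 44), {-92/7, -1, -5/6, 44, 4*sqrt(2), 2*pi}))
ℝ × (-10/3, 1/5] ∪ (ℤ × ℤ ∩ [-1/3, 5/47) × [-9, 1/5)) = (ℝ × (-10/3, 1/5]) ∪ ({0} × {-9, -8, …, 0})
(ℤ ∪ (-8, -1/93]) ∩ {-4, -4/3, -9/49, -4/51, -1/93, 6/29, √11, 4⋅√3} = {-4, -4/3, -9/49, -4/51, -1/93}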